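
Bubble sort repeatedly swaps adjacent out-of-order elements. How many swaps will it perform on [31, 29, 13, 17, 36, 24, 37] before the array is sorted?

The minimum number of adjacent swaps to sort an array equals its inversion count, since every such swap removes exactly one inversion.
Count inversions — for each element, later elements that are smaller:
31: 29, 13, 17, 24 → 4
29: 13, 17, 24 → 3
13: none → 0
17: none → 0
36: 24 → 1
24: none → 0
37: none → 0
Total inversions: 4 + 3 + 0 + 0 + 1 + 0 + 0 = 8

8 adjacent swaps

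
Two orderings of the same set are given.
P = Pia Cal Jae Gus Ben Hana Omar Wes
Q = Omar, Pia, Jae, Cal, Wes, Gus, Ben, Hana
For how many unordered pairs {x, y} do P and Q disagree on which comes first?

Assign each item its position (1..8) in the first ordering, then rewrite the second ordering as that position sequence:
positions: Pia→1, Cal→2, Jae→3, Gus→4, Ben→5, Hana→6, Omar→7, Wes→8
second ordering as positions: [7, 1, 3, 2, 8, 4, 5, 6]
Discordant pairs = inversions in this position sequence.
7: 1, 3, 2, 4, 5, 6 → 6
1: 0
3: 2 → 1
2: 0
8: 4, 5, 6 → 3
4: 0
5: 0
6: 0
Total: 6 + 0 + 1 + 0 + 3 + 0 + 0 + 0 = 10

10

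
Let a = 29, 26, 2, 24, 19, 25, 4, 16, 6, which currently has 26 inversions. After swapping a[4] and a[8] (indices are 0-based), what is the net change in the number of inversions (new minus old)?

-3

Positions 4 and 8 hold 19 and 6; after swapping, the array is [29, 26, 2, 24, 6, 25, 4, 16, 19].
Count, for each position, how many later elements it exceeds:
29: 8
26: 7
2: 0
24: 4
6: 1
25: 3
4: 0
16: 0
19: 0
Sum: 8 + 7 + 0 + 4 + 1 + 3 + 0 + 0 + 0 = 23
Change: 23 − 26 = -3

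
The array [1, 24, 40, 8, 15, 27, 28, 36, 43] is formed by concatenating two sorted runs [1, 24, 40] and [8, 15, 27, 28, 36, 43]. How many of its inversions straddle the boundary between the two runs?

Count, for every r in R, how many entries of L exceed r:
r = 8: 24, 40 → 2
r = 15: 24, 40 → 2
r = 27: 40 → 1
r = 28: 40 → 1
r = 36: 40 → 1
r = 43: none → 0
Cross-inversions: 2 + 2 + 1 + 1 + 1 + 0 = 7

7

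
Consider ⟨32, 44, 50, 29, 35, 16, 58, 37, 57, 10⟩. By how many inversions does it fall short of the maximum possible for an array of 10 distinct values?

22 inversions short

Maximum inversions for 10 distinct elements is C(10, 2) = 10·9/2 = 45.
Current inversions — for each element, count later smaller elements:
32: 3
44: 5
50: 5
29: 2
35: 2
16: 1
58: 3
37: 1
57: 1
10: 0
Current total: 3 + 5 + 5 + 2 + 2 + 1 + 3 + 1 + 1 + 0 = 23
Shortfall: 45 − 23 = 22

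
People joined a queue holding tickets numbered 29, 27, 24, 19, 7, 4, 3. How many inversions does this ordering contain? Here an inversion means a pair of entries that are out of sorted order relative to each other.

21

Sweep left to right; for each value list the smaller values that follow it:
29 → 27, 24, 19, 7, 4, 3 → 6
27 → 24, 19, 7, 4, 3 → 5
24 → 19, 7, 4, 3 → 4
19 → 7, 4, 3 → 3
7 → 4, 3 → 2
4 → 3 → 1
3 → none → 0
Sum: 6 + 5 + 4 + 3 + 2 + 1 + 0 = 21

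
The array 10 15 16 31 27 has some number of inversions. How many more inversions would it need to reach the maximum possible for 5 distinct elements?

9

Maximum inversions for 5 distinct elements is C(5, 2) = 5·4/2 = 10.
Current inversions — for each element, count later smaller elements:
10: 0
15: 0
16: 0
31: 1
27: 0
Current total: 0 + 0 + 0 + 1 + 0 = 1
Shortfall: 10 − 1 = 9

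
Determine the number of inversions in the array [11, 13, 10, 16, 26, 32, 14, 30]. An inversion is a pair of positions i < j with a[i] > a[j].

6

Count, for each position, how many later elements it exceeds:
11: 1
13: 1
10: 0
16: 1
26: 1
32: 2
14: 0
30: 0
Sum: 1 + 1 + 0 + 1 + 1 + 2 + 0 + 0 = 6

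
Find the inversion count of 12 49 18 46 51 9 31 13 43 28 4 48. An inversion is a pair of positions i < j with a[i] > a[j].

Out-of-order pairs: 35

Count, for each position, how many later elements it exceeds:
12: 2
49: 9
18: 3
46: 6
51: 7
9: 1
31: 3
13: 1
43: 2
28: 1
4: 0
48: 0
Sum: 2 + 9 + 3 + 6 + 7 + 1 + 3 + 1 + 2 + 1 + 0 + 0 = 35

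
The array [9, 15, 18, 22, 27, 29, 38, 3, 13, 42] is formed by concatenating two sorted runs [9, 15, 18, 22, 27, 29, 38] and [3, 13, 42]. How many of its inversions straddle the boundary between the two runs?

For each element r of the right run, count left-run elements greater than r:
r = 3: 9, 15, 18, 22, 27, 29, 38 → 7
r = 13: 15, 18, 22, 27, 29, 38 → 6
r = 42: none → 0
Cross-inversions: 7 + 6 + 0 = 13

13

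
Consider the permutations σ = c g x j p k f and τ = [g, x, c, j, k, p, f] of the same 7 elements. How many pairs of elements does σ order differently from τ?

Assign each item its position (1..7) in the first ordering, then rewrite the second ordering as that position sequence:
positions: c→1, g→2, x→3, j→4, p→5, k→6, f→7
second ordering as positions: [2, 3, 1, 4, 6, 5, 7]
Discordant pairs = inversions in this position sequence.
2: 1 → 1
3: 1 → 1
1: 0
4: 0
6: 5 → 1
5: 0
7: 0
Total: 1 + 1 + 0 + 0 + 1 + 0 + 0 = 3

3 discordant pairs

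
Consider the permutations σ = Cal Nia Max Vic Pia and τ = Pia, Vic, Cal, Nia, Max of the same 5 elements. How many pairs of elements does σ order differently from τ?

7

Assign each item its position (1..5) in the first ordering, then rewrite the second ordering as that position sequence:
positions: Cal→1, Nia→2, Max→3, Vic→4, Pia→5
second ordering as positions: [5, 4, 1, 2, 3]
Discordant pairs = inversions in this position sequence.
5: 4, 1, 2, 3 → 4
4: 1, 2, 3 → 3
1: 0
2: 0
3: 0
Total: 4 + 3 + 0 + 0 + 0 = 7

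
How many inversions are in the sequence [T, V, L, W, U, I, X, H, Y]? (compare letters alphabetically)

16

Sweep left to right; for each value list the smaller values that follow it:
T → L, I, H → 3
V → L, U, I, H → 4
L → I, H → 2
W → U, I, H → 3
U → I, H → 2
I → H → 1
X → H → 1
H → none → 0
Y → none → 0
Sum: 3 + 4 + 2 + 3 + 2 + 1 + 1 + 0 + 0 = 16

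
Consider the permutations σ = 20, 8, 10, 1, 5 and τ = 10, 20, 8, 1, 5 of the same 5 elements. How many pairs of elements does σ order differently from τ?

2 discordant pairs

Assign each item its position (1..5) in the first ordering, then rewrite the second ordering as that position sequence:
positions: 20→1, 8→2, 10→3, 1→4, 5→5
second ordering as positions: [3, 1, 2, 4, 5]
Discordant pairs = inversions in this position sequence.
3: 1, 2 → 2
1: 0
2: 0
4: 0
5: 0
Total: 2 + 0 + 0 + 0 + 0 = 2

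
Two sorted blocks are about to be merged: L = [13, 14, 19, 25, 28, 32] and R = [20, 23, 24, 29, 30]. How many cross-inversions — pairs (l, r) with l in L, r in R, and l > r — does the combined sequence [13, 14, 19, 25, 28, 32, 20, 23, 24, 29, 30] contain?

Split inversions: 11

For each element r of the right run, count left-run elements greater than r:
r = 20: 25, 28, 32 → 3
r = 23: 25, 28, 32 → 3
r = 24: 25, 28, 32 → 3
r = 29: 32 → 1
r = 30: 32 → 1
Cross-inversions: 3 + 3 + 3 + 1 + 1 = 11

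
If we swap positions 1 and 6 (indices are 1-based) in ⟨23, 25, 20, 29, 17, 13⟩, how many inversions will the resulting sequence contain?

Positions 1 and 6 hold 23 and 13; after swapping, the array is [13, 25, 20, 29, 17, 23].
Count, for each position, how many later elements it exceeds:
13 → none → 0
25 → 20, 17, 23 → 3
20 → 17 → 1
29 → 17, 23 → 2
17 → none → 0
23 → none → 0
Sum: 0 + 3 + 1 + 2 + 0 + 0 = 6

Inversions: 6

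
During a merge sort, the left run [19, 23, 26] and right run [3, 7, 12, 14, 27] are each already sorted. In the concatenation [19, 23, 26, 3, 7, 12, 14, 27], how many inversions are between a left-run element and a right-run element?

For each element r of the right run, count left-run elements greater than r:
r = 3: 19, 23, 26 → 3
r = 7: 19, 23, 26 → 3
r = 12: 19, 23, 26 → 3
r = 14: 19, 23, 26 → 3
r = 27: none → 0
Cross-inversions: 3 + 3 + 3 + 3 + 0 = 12

12 cross-inversions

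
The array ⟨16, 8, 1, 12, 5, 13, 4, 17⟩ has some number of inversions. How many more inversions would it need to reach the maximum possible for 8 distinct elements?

Maximum inversions for 8 distinct elements is C(8, 2) = 8·7/2 = 28.
Current inversions — for each element, count later smaller elements:
16: 6
8: 3
1: 0
12: 2
5: 1
13: 1
4: 0
17: 0
Current total: 6 + 3 + 0 + 2 + 1 + 1 + 0 + 0 = 13
Shortfall: 28 − 13 = 15

15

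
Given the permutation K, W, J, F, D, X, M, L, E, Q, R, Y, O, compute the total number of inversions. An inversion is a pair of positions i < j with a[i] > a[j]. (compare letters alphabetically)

For each element, count later entries that are smaller:
K: 4
W: 9
J: 3
F: 2
D: 0
X: 6
M: 2
L: 1
E: 0
Q: 1
R: 1
Y: 1
O: 0
Sum: 4 + 9 + 3 + 2 + 0 + 6 + 2 + 1 + 0 + 1 + 1 + 1 + 0 = 30

30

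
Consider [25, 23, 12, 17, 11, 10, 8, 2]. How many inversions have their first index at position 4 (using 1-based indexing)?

The element at index 4 is 17.
Elements after it: 11, 10, 8, 2
Those smaller than 17: 11, 10, 8, 2

4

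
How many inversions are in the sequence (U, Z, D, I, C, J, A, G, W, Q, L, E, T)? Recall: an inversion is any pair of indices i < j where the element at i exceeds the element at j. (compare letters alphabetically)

Sweep left to right; for each value list the smaller values that follow it:
U → D, I, C, J, A, G, Q, L, E, T → 10
Z → D, I, C, J, A, G, W, Q, L, E, T → 11
D → C, A → 2
I → C, A, G, E → 4
C → A → 1
J → A, G, E → 3
A → none → 0
G → E → 1
W → Q, L, E, T → 4
Q → L, E → 2
L → E → 1
E → none → 0
T → none → 0
Sum: 10 + 11 + 2 + 4 + 1 + 3 + 0 + 1 + 4 + 2 + 1 + 0 + 0 = 39

Inversions: 39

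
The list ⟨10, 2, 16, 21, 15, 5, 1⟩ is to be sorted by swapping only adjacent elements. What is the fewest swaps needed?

Adjacent swaps: 13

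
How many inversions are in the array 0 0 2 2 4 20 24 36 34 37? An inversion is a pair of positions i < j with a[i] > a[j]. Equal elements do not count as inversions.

Inversions: 1

Count, for each position, how many later elements it exceeds:
0: 0
0: 0
2: 0
2: 0
4: 0
20: 0
24: 0
36: 1
34: 0
37: 0
Sum: 0 + 0 + 0 + 0 + 0 + 0 + 0 + 1 + 0 + 0 = 1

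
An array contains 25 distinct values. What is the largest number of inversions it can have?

300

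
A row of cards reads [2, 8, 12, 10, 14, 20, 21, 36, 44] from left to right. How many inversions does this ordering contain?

1 inversion

Element-by-element contributions:
2: 0
8: 0
12: 1
10: 0
14: 0
20: 0
21: 0
36: 0
44: 0
Sum: 0 + 0 + 1 + 0 + 0 + 0 + 0 + 0 + 0 = 1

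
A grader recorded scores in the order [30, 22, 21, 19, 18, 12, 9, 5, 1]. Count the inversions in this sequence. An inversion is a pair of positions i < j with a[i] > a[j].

36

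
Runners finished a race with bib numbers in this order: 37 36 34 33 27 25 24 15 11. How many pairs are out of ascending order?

36 inversions

For each element, count later entries that are smaller:
37 → 36, 34, 33, 27, 25, 24, 15, 11 → 8
36 → 34, 33, 27, 25, 24, 15, 11 → 7
34 → 33, 27, 25, 24, 15, 11 → 6
33 → 27, 25, 24, 15, 11 → 5
27 → 25, 24, 15, 11 → 4
25 → 24, 15, 11 → 3
24 → 15, 11 → 2
15 → 11 → 1
11 → none → 0
Sum: 8 + 7 + 6 + 5 + 4 + 3 + 2 + 1 + 0 = 36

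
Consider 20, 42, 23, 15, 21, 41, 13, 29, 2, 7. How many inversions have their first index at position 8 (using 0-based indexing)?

0

The element at index 8 is 2.
Elements after it: 7
None of them are smaller than 2.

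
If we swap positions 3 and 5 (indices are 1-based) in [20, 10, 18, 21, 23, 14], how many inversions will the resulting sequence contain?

9 inversions

Positions 3 and 5 hold 18 and 23; after swapping, the array is [20, 10, 23, 21, 18, 14].
Count, for each position, how many later elements it exceeds:
20: 3
10: 0
23: 3
21: 2
18: 1
14: 0
Sum: 3 + 0 + 3 + 2 + 1 + 0 = 9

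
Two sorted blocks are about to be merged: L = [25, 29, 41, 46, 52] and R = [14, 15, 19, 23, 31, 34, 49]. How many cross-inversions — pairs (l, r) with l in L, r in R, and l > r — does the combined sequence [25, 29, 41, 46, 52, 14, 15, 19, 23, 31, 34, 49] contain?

For each element r of the right run, count left-run elements greater than r:
r = 14: 25, 29, 41, 46, 52 → 5
r = 15: 25, 29, 41, 46, 52 → 5
r = 19: 25, 29, 41, 46, 52 → 5
r = 23: 25, 29, 41, 46, 52 → 5
r = 31: 41, 46, 52 → 3
r = 34: 41, 46, 52 → 3
r = 49: 52 → 1
Cross-inversions: 5 + 5 + 5 + 5 + 3 + 3 + 1 = 27

There are 27 cross-inversions.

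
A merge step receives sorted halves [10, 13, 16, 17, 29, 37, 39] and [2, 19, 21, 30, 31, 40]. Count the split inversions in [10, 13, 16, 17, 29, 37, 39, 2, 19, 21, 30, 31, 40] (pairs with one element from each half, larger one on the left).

17

Take each right-half value and tally the left-half values above it:
r = 2: 10, 13, 16, 17, 29, 37, 39 → 7
r = 19: 29, 37, 39 → 3
r = 21: 29, 37, 39 → 3
r = 30: 37, 39 → 2
r = 31: 37, 39 → 2
r = 40: none → 0
Cross-inversions: 7 + 3 + 3 + 2 + 2 + 0 = 17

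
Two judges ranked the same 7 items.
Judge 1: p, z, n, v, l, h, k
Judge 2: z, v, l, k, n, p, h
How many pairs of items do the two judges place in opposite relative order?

9 discordant pairs

Assign each item its position (1..7) in the first ordering, then rewrite the second ordering as that position sequence:
positions: p→1, z→2, n→3, v→4, l→5, h→6, k→7
second ordering as positions: [2, 4, 5, 7, 3, 1, 6]
Discordant pairs = inversions in this position sequence.
2: 1 → 1
4: 3, 1 → 2
5: 3, 1 → 2
7: 3, 1, 6 → 3
3: 1 → 1
1: 0
6: 0
Total: 1 + 2 + 2 + 3 + 1 + 0 + 0 = 9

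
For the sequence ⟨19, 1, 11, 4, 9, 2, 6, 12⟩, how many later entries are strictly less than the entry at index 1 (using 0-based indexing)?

The element at index 1 is 1.
Elements after it: 11, 4, 9, 2, 6, 12
None of them are smaller than 1.

0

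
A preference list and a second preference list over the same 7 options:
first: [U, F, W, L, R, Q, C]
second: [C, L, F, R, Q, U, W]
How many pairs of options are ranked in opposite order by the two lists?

14 pairs

Assign each item its position (1..7) in the first ordering, then rewrite the second ordering as that position sequence:
positions: U→1, F→2, W→3, L→4, R→5, Q→6, C→7
second ordering as positions: [7, 4, 2, 5, 6, 1, 3]
Discordant pairs = inversions in this position sequence.
7: 4, 2, 5, 6, 1, 3 → 6
4: 2, 1, 3 → 3
2: 1 → 1
5: 1, 3 → 2
6: 1, 3 → 2
1: 0
3: 0
Total: 6 + 3 + 1 + 2 + 2 + 0 + 0 = 14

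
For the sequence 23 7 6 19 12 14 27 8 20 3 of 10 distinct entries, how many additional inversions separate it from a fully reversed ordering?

21 inversions short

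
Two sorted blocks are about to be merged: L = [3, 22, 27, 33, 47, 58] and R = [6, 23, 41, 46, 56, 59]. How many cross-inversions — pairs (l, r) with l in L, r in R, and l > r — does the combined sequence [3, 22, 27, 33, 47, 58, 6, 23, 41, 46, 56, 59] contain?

14

For each element r of the right run, count left-run elements greater than r:
r = 6: 22, 27, 33, 47, 58 → 5
r = 23: 27, 33, 47, 58 → 4
r = 41: 47, 58 → 2
r = 46: 47, 58 → 2
r = 56: 58 → 1
r = 59: none → 0
Cross-inversions: 5 + 4 + 2 + 2 + 1 + 0 = 14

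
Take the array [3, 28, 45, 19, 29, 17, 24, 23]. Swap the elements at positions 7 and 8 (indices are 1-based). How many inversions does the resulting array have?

Positions 7 and 8 hold 24 and 23; after swapping, the array is [3, 28, 45, 19, 29, 17, 23, 24].
Element-by-element contributions:
3: 0
28: 4
45: 5
19: 1
29: 3
17: 0
23: 0
24: 0
Sum: 0 + 4 + 5 + 1 + 3 + 0 + 0 + 0 = 13

13 inversions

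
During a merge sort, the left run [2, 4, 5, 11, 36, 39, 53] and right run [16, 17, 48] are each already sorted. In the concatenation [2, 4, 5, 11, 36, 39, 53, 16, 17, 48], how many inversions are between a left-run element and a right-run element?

There are 7 cross-inversions.

Take each right-half value and tally the left-half values above it:
r = 16: 36, 39, 53 → 3
r = 17: 36, 39, 53 → 3
r = 48: 53 → 1
Cross-inversions: 3 + 3 + 1 = 7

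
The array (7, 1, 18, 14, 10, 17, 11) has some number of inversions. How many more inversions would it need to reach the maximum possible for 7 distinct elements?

13

Maximum inversions for 7 distinct elements is C(7, 2) = 7·6/2 = 21.
Current inversions — for each element, count later smaller elements:
7: 1
1: 0
18: 4
14: 2
10: 0
17: 1
11: 0
Current total: 1 + 0 + 4 + 2 + 0 + 1 + 0 = 8
Shortfall: 21 − 8 = 13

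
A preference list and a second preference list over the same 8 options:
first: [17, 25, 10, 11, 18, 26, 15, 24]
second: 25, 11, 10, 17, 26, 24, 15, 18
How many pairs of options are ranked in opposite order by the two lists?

Assign each item its position (1..8) in the first ordering, then rewrite the second ordering as that position sequence:
positions: 17→1, 25→2, 10→3, 11→4, 18→5, 26→6, 15→7, 24→8
second ordering as positions: [2, 4, 3, 1, 6, 8, 7, 5]
Discordant pairs = inversions in this position sequence.
2: 1 → 1
4: 3, 1 → 2
3: 1 → 1
1: 0
6: 5 → 1
8: 7, 5 → 2
7: 5 → 1
5: 0
Total: 1 + 2 + 1 + 0 + 1 + 2 + 1 + 0 = 8

Pairs: 8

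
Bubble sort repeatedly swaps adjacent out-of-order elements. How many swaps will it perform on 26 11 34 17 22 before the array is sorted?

5

The minimum number of adjacent swaps to sort an array equals its inversion count, since every such swap removes exactly one inversion.
Count inversions — for each element, later elements that are smaller:
26: 11, 17, 22 → 3
11: none → 0
34: 17, 22 → 2
17: none → 0
22: none → 0
Total inversions: 3 + 0 + 2 + 0 + 0 = 5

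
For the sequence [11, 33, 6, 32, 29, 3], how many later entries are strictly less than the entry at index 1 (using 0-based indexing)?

4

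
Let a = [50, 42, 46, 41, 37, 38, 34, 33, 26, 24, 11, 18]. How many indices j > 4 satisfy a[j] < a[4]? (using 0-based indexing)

6

The element at index 4 is 37.
Elements after it: 38, 34, 33, 26, 24, 11, 18
Those smaller than 37: 34, 33, 26, 24, 11, 18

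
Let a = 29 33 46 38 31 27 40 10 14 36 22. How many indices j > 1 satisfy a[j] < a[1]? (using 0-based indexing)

5

The element at index 1 is 33.
Elements after it: 46, 38, 31, 27, 40, 10, 14, 36, 22
Those smaller than 33: 31, 27, 10, 14, 22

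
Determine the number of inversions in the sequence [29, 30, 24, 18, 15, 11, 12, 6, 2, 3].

Count, for each position, how many later elements it exceeds:
29 → 24, 18, 15, 11, 12, 6, 2, 3 → 8
30 → 24, 18, 15, 11, 12, 6, 2, 3 → 8
24 → 18, 15, 11, 12, 6, 2, 3 → 7
18 → 15, 11, 12, 6, 2, 3 → 6
15 → 11, 12, 6, 2, 3 → 5
11 → 6, 2, 3 → 3
12 → 6, 2, 3 → 3
6 → 2, 3 → 2
2 → none → 0
3 → none → 0
Sum: 8 + 8 + 7 + 6 + 5 + 3 + 3 + 2 + 0 + 0 = 42

42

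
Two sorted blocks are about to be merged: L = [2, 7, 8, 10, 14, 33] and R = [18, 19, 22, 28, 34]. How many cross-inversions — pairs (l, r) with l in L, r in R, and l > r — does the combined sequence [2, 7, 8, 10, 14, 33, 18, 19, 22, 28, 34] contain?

4

For each element r of the right run, count left-run elements greater than r:
r = 18: 33 → 1
r = 19: 33 → 1
r = 22: 33 → 1
r = 28: 33 → 1
r = 34: none → 0
Cross-inversions: 1 + 1 + 1 + 1 + 0 = 4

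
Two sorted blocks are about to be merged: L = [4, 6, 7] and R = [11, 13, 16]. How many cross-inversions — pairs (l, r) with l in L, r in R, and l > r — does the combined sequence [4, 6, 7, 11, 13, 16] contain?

Take each right-half value and tally the left-half values above it:
r = 11: none → 0
r = 13: none → 0
r = 16: none → 0
Cross-inversions: 0 + 0 + 0 = 0

There are 0 split inversions.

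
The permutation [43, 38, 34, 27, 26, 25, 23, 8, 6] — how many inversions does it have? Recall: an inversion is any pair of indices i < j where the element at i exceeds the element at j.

Element-by-element contributions:
43: 8
38: 7
34: 6
27: 5
26: 4
25: 3
23: 2
8: 1
6: 0
Sum: 8 + 7 + 6 + 5 + 4 + 3 + 2 + 1 + 0 = 36

36 out-of-order pairs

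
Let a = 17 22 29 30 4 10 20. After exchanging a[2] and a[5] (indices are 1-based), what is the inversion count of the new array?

Positions 2 and 5 hold 22 and 4; after swapping, the array is [17, 4, 29, 30, 22, 10, 20].
For each element, count later entries that are smaller:
17 → 4, 10 → 2
4 → none → 0
29 → 22, 10, 20 → 3
30 → 22, 10, 20 → 3
22 → 10, 20 → 2
10 → none → 0
20 → none → 0
Sum: 2 + 0 + 3 + 3 + 2 + 0 + 0 = 10

10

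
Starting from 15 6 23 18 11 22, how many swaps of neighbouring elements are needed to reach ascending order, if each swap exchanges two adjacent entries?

Minimum adjacent swaps = number of inversions (each swap of adjacent out-of-order elements removes one inversion and no swap can remove more).
Count inversions — for each element, later elements that are smaller:
15: 6, 11 → 2
6: none → 0
23: 18, 11, 22 → 3
18: 11 → 1
11: none → 0
22: none → 0
Total inversions: 2 + 0 + 3 + 1 + 0 + 0 = 6

6 swaps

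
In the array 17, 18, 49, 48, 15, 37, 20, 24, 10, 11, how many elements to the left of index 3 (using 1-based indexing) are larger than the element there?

The element at index 3 is 49.
Elements before it: 17, 18
None of them are larger than 49.

0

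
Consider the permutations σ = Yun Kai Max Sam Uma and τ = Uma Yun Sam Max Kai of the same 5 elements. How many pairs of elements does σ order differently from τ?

There are 7 discordant pairs.

Assign each item its position (1..5) in the first ordering, then rewrite the second ordering as that position sequence:
positions: Yun→1, Kai→2, Max→3, Sam→4, Uma→5
second ordering as positions: [5, 1, 4, 3, 2]
Discordant pairs = inversions in this position sequence.
5: 1, 4, 3, 2 → 4
1: 0
4: 3, 2 → 2
3: 2 → 1
2: 0
Total: 4 + 0 + 2 + 1 + 0 = 7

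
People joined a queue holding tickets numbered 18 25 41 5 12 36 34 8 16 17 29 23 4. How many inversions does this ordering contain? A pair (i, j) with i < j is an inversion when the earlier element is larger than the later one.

45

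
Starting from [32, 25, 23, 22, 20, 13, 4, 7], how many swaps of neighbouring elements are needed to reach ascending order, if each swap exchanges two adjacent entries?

The minimum number of adjacent swaps to sort an array equals its inversion count, since every such swap removes exactly one inversion.
Count inversions — for each element, later elements that are smaller:
32: 25, 23, 22, 20, 13, 4, 7 → 7
25: 23, 22, 20, 13, 4, 7 → 6
23: 22, 20, 13, 4, 7 → 5
22: 20, 13, 4, 7 → 4
20: 13, 4, 7 → 3
13: 4, 7 → 2
4: none → 0
7: none → 0
Total inversions: 7 + 6 + 5 + 4 + 3 + 2 + 0 + 0 = 27

Swaps: 27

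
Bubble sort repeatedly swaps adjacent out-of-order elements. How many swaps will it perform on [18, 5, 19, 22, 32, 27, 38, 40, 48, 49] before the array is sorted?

2

Each adjacent swap fixes exactly one inversion, so the minimum swap count equals the number of inversions.
Count inversions — for each element, later elements that are smaller:
18: 5 → 1
5: none → 0
19: none → 0
22: none → 0
32: 27 → 1
27: none → 0
38: none → 0
40: none → 0
48: none → 0
49: none → 0
Total inversions: 1 + 0 + 0 + 0 + 1 + 0 + 0 + 0 + 0 + 0 = 2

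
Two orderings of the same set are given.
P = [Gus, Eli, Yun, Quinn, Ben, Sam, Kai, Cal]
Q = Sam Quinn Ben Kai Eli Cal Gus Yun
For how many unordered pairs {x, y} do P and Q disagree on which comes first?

Disagreeing pairs: 17

Assign each item its position (1..8) in the first ordering, then rewrite the second ordering as that position sequence:
positions: Gus→1, Eli→2, Yun→3, Quinn→4, Ben→5, Sam→6, Kai→7, Cal→8
second ordering as positions: [6, 4, 5, 7, 2, 8, 1, 3]
Discordant pairs = inversions in this position sequence.
6: 4, 5, 2, 1, 3 → 5
4: 2, 1, 3 → 3
5: 2, 1, 3 → 3
7: 2, 1, 3 → 3
2: 1 → 1
8: 1, 3 → 2
1: 0
3: 0
Total: 5 + 3 + 3 + 3 + 1 + 2 + 0 + 0 = 17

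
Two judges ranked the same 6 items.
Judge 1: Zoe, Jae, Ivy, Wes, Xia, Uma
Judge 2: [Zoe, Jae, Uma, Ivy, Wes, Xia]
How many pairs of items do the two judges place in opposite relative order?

3

Assign each item its position (1..6) in the first ordering, then rewrite the second ordering as that position sequence:
positions: Zoe→1, Jae→2, Ivy→3, Wes→4, Xia→5, Uma→6
second ordering as positions: [1, 2, 6, 3, 4, 5]
Discordant pairs = inversions in this position sequence.
1: 0
2: 0
6: 3, 4, 5 → 3
3: 0
4: 0
5: 0
Total: 0 + 0 + 3 + 0 + 0 + 0 = 3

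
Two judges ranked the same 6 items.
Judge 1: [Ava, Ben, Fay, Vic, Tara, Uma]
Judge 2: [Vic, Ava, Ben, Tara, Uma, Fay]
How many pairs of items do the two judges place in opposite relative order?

Assign each item its position (1..6) in the first ordering, then rewrite the second ordering as that position sequence:
positions: Ava→1, Ben→2, Fay→3, Vic→4, Tara→5, Uma→6
second ordering as positions: [4, 1, 2, 5, 6, 3]
Discordant pairs = inversions in this position sequence.
4: 1, 2, 3 → 3
1: 0
2: 0
5: 3 → 1
6: 3 → 1
3: 0
Total: 3 + 0 + 0 + 1 + 1 + 0 = 5

5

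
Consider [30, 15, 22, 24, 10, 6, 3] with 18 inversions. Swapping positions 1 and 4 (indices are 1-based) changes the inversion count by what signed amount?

-1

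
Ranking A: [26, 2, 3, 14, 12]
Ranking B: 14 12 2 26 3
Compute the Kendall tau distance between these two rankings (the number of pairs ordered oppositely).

Discordant pairs: 7

Assign each item its position (1..5) in the first ordering, then rewrite the second ordering as that position sequence:
positions: 26→1, 2→2, 3→3, 14→4, 12→5
second ordering as positions: [4, 5, 2, 1, 3]
Discordant pairs = inversions in this position sequence.
4: 2, 1, 3 → 3
5: 2, 1, 3 → 3
2: 1 → 1
1: 0
3: 0
Total: 3 + 3 + 1 + 0 + 0 = 7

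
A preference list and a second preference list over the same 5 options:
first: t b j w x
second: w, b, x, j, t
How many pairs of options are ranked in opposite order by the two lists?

Assign each item its position (1..5) in the first ordering, then rewrite the second ordering as that position sequence:
positions: t→1, b→2, j→3, w→4, x→5
second ordering as positions: [4, 2, 5, 3, 1]
Discordant pairs = inversions in this position sequence.
4: 2, 3, 1 → 3
2: 1 → 1
5: 3, 1 → 2
3: 1 → 1
1: 0
Total: 3 + 1 + 2 + 1 + 0 = 7

7 pairs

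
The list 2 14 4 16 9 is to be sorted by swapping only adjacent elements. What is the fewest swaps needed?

3 swaps

Minimum adjacent swaps = number of inversions (each swap of adjacent out-of-order elements removes one inversion and no swap can remove more).
Count inversions — for each element, later elements that are smaller:
2: none → 0
14: 4, 9 → 2
4: none → 0
16: 9 → 1
9: none → 0
Total inversions: 0 + 2 + 0 + 1 + 0 = 3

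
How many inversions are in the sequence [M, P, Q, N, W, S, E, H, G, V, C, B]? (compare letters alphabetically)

Count, for each position, how many later elements it exceeds:
M: 5
P: 6
Q: 6
N: 5
W: 7
S: 5
E: 2
H: 3
G: 2
V: 2
C: 1
B: 0
Sum: 5 + 6 + 6 + 5 + 7 + 5 + 2 + 3 + 2 + 2 + 1 + 0 = 44

44 inversions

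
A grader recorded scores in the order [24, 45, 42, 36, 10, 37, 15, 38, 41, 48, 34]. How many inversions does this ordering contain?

Inversions: 25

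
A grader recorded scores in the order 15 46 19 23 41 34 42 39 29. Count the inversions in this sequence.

14

Element-by-element contributions:
15: 0
46: 7
19: 0
23: 0
41: 3
34: 1
42: 2
39: 1
29: 0
Sum: 0 + 7 + 0 + 0 + 3 + 1 + 2 + 1 + 0 = 14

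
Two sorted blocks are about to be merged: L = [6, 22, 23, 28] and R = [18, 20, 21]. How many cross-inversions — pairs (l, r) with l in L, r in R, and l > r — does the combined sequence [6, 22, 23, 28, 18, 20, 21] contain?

9

For each element r of the right run, count left-run elements greater than r:
r = 18: 22, 23, 28 → 3
r = 20: 22, 23, 28 → 3
r = 21: 22, 23, 28 → 3
Cross-inversions: 3 + 3 + 3 = 9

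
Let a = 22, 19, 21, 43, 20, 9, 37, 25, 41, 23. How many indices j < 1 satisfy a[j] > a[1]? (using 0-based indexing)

1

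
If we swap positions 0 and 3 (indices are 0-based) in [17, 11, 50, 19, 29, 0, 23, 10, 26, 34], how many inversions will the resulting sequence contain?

Positions 0 and 3 hold 17 and 19; after swapping, the array is [19, 11, 50, 17, 29, 0, 23, 10, 26, 34].
For each element, count later entries that are smaller:
19 → 11, 17, 0, 10 → 4
11 → 0, 10 → 2
50 → 17, 29, 0, 23, 10, 26, 34 → 7
17 → 0, 10 → 2
29 → 0, 23, 10, 26 → 4
0 → none → 0
23 → 10 → 1
10 → none → 0
26 → none → 0
34 → none → 0
Sum: 4 + 2 + 7 + 2 + 4 + 0 + 1 + 0 + 0 + 0 = 20

There are 20 inversions.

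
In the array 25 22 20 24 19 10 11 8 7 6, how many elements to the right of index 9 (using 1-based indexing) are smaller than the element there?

The element at index 9 is 7.
Elements after it: 6
Those smaller than 7: 6

1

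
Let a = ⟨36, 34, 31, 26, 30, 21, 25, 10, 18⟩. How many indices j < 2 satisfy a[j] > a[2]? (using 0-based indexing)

The element at index 2 is 31.
Elements before it: 36, 34
Those larger than 31: 36, 34

2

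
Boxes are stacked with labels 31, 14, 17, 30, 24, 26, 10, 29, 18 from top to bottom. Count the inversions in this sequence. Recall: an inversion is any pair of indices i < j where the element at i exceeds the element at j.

Inversions: 20

Element-by-element contributions:
31 → 14, 17, 30, 24, 26, 10, 29, 18 → 8
14 → 10 → 1
17 → 10 → 1
30 → 24, 26, 10, 29, 18 → 5
24 → 10, 18 → 2
26 → 10, 18 → 2
10 → none → 0
29 → 18 → 1
18 → none → 0
Sum: 8 + 1 + 1 + 5 + 2 + 2 + 0 + 1 + 0 = 20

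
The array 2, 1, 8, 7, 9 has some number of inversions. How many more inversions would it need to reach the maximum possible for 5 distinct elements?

Maximum inversions for 5 distinct elements is C(5, 2) = 5·4/2 = 10.
Current inversions — for each element, count later smaller elements:
2: 1
1: 0
8: 1
7: 0
9: 0
Current total: 1 + 0 + 1 + 0 + 0 = 2
Shortfall: 10 − 2 = 8

8 inversions short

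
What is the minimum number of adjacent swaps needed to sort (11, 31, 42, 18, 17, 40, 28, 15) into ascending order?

The minimum number of adjacent swaps to sort an array equals its inversion count, since every such swap removes exactly one inversion.
Count inversions — for each element, later elements that are smaller:
11: none → 0
31: 18, 17, 28, 15 → 4
42: 18, 17, 40, 28, 15 → 5
18: 17, 15 → 2
17: 15 → 1
40: 28, 15 → 2
28: 15 → 1
15: none → 0
Total inversions: 0 + 4 + 5 + 2 + 1 + 2 + 1 + 0 = 15

15 adjacent swaps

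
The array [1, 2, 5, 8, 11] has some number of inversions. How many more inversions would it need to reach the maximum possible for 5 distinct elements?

Maximum inversions for 5 distinct elements is C(5, 2) = 5·4/2 = 10.
Current inversions — for each element, count later smaller elements:
1: 0
2: 0
5: 0
8: 0
11: 0
Current total: 0 + 0 + 0 + 0 + 0 = 0
Shortfall: 10 − 0 = 10

10 inversions short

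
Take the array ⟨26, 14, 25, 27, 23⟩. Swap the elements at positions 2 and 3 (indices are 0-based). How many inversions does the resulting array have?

There are 6 inversions.

Positions 2 and 3 hold 25 and 27; after swapping, the array is [26, 14, 27, 25, 23].
Sweep left to right; for each value list the smaller values that follow it:
26: 3
14: 0
27: 2
25: 1
23: 0
Sum: 3 + 0 + 2 + 1 + 0 = 6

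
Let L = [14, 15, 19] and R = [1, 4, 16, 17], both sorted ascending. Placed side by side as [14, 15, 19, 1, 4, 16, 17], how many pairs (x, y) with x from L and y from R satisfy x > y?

8

Count, for every r in R, how many entries of L exceed r:
r = 1: 14, 15, 19 → 3
r = 4: 14, 15, 19 → 3
r = 16: 19 → 1
r = 17: 19 → 1
Cross-inversions: 3 + 3 + 1 + 1 = 8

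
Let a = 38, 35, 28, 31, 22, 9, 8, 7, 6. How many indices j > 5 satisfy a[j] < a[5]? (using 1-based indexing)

The element at index 5 is 22.
Elements after it: 9, 8, 7, 6
Those smaller than 22: 9, 8, 7, 6

4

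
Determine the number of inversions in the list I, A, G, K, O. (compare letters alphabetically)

2 inversions

Listing every pair i<j with a[i]>a[j] (using 0-based positions):
(0,1): I > A
(0,2): I > G
That's 2 pairs.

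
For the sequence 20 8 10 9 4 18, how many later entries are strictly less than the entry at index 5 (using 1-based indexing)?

0 such elements

The element at index 5 is 4.
Elements after it: 18
None of them are smaller than 4.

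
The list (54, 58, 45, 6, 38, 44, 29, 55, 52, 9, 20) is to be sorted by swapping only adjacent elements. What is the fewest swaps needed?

36 swaps

The minimum number of adjacent swaps to sort an array equals its inversion count, since every such swap removes exactly one inversion.
Count inversions — for each element, later elements that are smaller:
54: 45, 6, 38, 44, 29, 52, 9, 20 → 8
58: 45, 6, 38, 44, 29, 55, 52, 9, 20 → 9
45: 6, 38, 44, 29, 9, 20 → 6
6: none → 0
38: 29, 9, 20 → 3
44: 29, 9, 20 → 3
29: 9, 20 → 2
55: 52, 9, 20 → 3
52: 9, 20 → 2
9: none → 0
20: none → 0
Total inversions: 8 + 9 + 6 + 0 + 3 + 3 + 2 + 3 + 2 + 0 + 0 = 36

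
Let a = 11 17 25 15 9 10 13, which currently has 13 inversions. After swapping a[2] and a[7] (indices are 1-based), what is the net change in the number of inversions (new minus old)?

-3

Positions 2 and 7 hold 17 and 13; after swapping, the array is [11, 13, 25, 15, 9, 10, 17].
Element-by-element contributions:
11: 2
13: 2
25: 4
15: 2
9: 0
10: 0
17: 0
Sum: 2 + 2 + 4 + 2 + 0 + 0 + 0 = 10
Change: 10 − 13 = -3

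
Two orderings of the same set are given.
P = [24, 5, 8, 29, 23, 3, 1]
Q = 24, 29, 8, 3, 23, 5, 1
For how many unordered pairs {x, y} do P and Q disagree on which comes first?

Assign each item its position (1..7) in the first ordering, then rewrite the second ordering as that position sequence:
positions: 24→1, 5→2, 8→3, 29→4, 23→5, 3→6, 1→7
second ordering as positions: [1, 4, 3, 6, 5, 2, 7]
Discordant pairs = inversions in this position sequence.
1: 0
4: 3, 2 → 2
3: 2 → 1
6: 5, 2 → 2
5: 2 → 1
2: 0
7: 0
Total: 0 + 2 + 1 + 2 + 1 + 0 + 0 = 6

There are 6 disagreeing pairs.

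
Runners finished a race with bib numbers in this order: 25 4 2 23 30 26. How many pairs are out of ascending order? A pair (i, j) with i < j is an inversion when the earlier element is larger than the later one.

Sweep left to right; for each value list the smaller values that follow it:
25: 3
4: 1
2: 0
23: 0
30: 1
26: 0
Sum: 3 + 1 + 0 + 0 + 1 + 0 = 5

5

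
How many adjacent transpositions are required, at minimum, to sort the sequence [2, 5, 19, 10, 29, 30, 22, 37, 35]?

Adjacent swaps: 4

Minimum adjacent swaps = number of inversions (each swap of adjacent out-of-order elements removes one inversion and no swap can remove more).
Count inversions — for each element, later elements that are smaller:
2: none → 0
5: none → 0
19: 10 → 1
10: none → 0
29: 22 → 1
30: 22 → 1
22: none → 0
37: 35 → 1
35: none → 0
Total inversions: 0 + 0 + 1 + 0 + 1 + 1 + 0 + 1 + 0 = 4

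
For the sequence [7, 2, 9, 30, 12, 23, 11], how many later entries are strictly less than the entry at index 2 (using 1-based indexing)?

0 such elements

The element at index 2 is 2.
Elements after it: 9, 30, 12, 23, 11
None of them are smaller than 2.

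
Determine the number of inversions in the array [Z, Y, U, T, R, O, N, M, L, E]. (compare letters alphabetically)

Count, for each position, how many later elements it exceeds:
Z: 9
Y: 8
U: 7
T: 6
R: 5
O: 4
N: 3
M: 2
L: 1
E: 0
Sum: 9 + 8 + 7 + 6 + 5 + 4 + 3 + 2 + 1 + 0 = 45

45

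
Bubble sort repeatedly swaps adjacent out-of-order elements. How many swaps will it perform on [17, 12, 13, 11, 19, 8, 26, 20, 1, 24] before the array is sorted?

Adjacent swaps: 20

Minimum adjacent swaps = number of inversions (each swap of adjacent out-of-order elements removes one inversion and no swap can remove more).
Count inversions — for each element, later elements that are smaller:
17: 12, 13, 11, 8, 1 → 5
12: 11, 8, 1 → 3
13: 11, 8, 1 → 3
11: 8, 1 → 2
19: 8, 1 → 2
8: 1 → 1
26: 20, 1, 24 → 3
20: 1 → 1
1: none → 0
24: none → 0
Total inversions: 5 + 3 + 3 + 2 + 2 + 1 + 3 + 1 + 0 + 0 = 20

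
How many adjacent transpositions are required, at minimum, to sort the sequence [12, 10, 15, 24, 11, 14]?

6

Each adjacent swap fixes exactly one inversion, so the minimum swap count equals the number of inversions.
Count inversions — for each element, later elements that are smaller:
12: 10, 11 → 2
10: none → 0
15: 11, 14 → 2
24: 11, 14 → 2
11: none → 0
14: none → 0
Total inversions: 2 + 0 + 2 + 2 + 0 + 0 = 6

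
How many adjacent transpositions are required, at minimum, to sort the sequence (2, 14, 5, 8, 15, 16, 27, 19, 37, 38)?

Each adjacent swap fixes exactly one inversion, so the minimum swap count equals the number of inversions.
Count inversions — for each element, later elements that are smaller:
2: none → 0
14: 5, 8 → 2
5: none → 0
8: none → 0
15: none → 0
16: none → 0
27: 19 → 1
19: none → 0
37: none → 0
38: none → 0
Total inversions: 0 + 2 + 0 + 0 + 0 + 0 + 1 + 0 + 0 + 0 = 3

3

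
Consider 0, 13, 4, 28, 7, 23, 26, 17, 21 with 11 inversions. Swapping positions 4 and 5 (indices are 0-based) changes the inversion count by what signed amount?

Positions 4 and 5 hold 7 and 23; after swapping, the array is [0, 13, 4, 28, 23, 7, 26, 17, 21].
Sweep left to right; for each value list the smaller values that follow it:
0: 0
13: 2
4: 0
28: 5
23: 3
7: 0
26: 2
17: 0
21: 0
Sum: 0 + 2 + 0 + 5 + 3 + 0 + 2 + 0 + 0 = 12
Change: 12 − 11 = +1

+1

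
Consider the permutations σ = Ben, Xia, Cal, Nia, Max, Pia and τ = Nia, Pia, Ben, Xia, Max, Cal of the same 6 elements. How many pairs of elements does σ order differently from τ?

8

Assign each item its position (1..6) in the first ordering, then rewrite the second ordering as that position sequence:
positions: Ben→1, Xia→2, Cal→3, Nia→4, Max→5, Pia→6
second ordering as positions: [4, 6, 1, 2, 5, 3]
Discordant pairs = inversions in this position sequence.
4: 1, 2, 3 → 3
6: 1, 2, 5, 3 → 4
1: 0
2: 0
5: 3 → 1
3: 0
Total: 3 + 4 + 0 + 0 + 1 + 0 = 8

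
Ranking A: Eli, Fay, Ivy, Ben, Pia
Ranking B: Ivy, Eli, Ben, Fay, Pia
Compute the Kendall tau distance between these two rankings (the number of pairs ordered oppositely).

3 discordant pairs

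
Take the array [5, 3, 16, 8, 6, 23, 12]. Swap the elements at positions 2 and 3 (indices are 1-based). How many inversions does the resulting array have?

7

Positions 2 and 3 hold 3 and 16; after swapping, the array is [5, 16, 3, 8, 6, 23, 12].
Count, for each position, how many later elements it exceeds:
5: 1
16: 4
3: 0
8: 1
6: 0
23: 1
12: 0
Sum: 1 + 4 + 0 + 1 + 0 + 1 + 0 = 7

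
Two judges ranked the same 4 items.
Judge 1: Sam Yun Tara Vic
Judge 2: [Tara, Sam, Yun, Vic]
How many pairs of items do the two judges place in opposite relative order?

Assign each item its position (1..4) in the first ordering, then rewrite the second ordering as that position sequence:
positions: Sam→1, Yun→2, Tara→3, Vic→4
second ordering as positions: [3, 1, 2, 4]
Discordant pairs = inversions in this position sequence.
3: 1, 2 → 2
1: 0
2: 0
4: 0
Total: 2 + 0 + 0 + 0 = 2

2 discordant pairs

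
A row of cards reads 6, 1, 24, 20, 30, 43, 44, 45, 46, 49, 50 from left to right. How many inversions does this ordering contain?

Count, for each position, how many later elements it exceeds:
6: 1
1: 0
24: 1
20: 0
30: 0
43: 0
44: 0
45: 0
46: 0
49: 0
50: 0
Sum: 1 + 0 + 1 + 0 + 0 + 0 + 0 + 0 + 0 + 0 + 0 = 2

2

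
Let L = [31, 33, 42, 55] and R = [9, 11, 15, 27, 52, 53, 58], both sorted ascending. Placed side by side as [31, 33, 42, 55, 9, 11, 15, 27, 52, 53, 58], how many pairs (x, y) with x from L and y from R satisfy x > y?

18 split inversions

Count, for every r in R, how many entries of L exceed r:
r = 9: 31, 33, 42, 55 → 4
r = 11: 31, 33, 42, 55 → 4
r = 15: 31, 33, 42, 55 → 4
r = 27: 31, 33, 42, 55 → 4
r = 52: 55 → 1
r = 53: 55 → 1
r = 58: none → 0
Cross-inversions: 4 + 4 + 4 + 4 + 1 + 1 + 0 = 18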